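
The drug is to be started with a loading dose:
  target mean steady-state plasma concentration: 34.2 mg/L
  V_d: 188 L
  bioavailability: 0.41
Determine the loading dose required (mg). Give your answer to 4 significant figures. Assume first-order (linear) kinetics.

LD = Css × Vd / F = 34.2 × 188 / 0.41 = 15680 mg

15680 mg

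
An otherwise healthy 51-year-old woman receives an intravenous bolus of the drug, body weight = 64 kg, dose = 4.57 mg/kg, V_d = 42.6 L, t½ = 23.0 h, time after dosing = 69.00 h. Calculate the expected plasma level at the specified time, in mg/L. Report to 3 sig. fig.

0.858 mg/L

Total dose = 4.57 × 64 = 292.5 mg
C₀ = Dose / Vd = 292.5 / 42.6 = 6.866 mg/L
k = ln2 / t½ = 0.693147 / 23.0 = 0.03014 h⁻¹
t / t½ = 69.00 / 23.0 = 3 half-lives
C = C₀ × (1/2)^3 = 6.866 × 0.1250 = 0.8583 mg/L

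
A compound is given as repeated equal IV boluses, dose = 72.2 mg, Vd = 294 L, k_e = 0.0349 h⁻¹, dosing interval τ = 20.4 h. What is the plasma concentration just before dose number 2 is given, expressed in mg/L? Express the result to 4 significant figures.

0.1205 mg/L

C₀ per dose = Dose / Vd = 72.2 / 294 = 0.2456 mg/L
Fraction remaining after one interval: r = e^(−kτ) = e^(−0.03490 × 20.4) = 0.4907
Before dose 2, 1 dose has been given (aged 1τ).
C_trough = C₀ × r = 0.2456 × 0.4907 = 0.1205 mg/L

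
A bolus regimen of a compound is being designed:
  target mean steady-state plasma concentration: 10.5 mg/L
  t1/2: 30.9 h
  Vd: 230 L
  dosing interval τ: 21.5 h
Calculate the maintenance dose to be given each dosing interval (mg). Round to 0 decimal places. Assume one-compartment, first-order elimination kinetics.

k = ln2 / t½ = 0.693147 / 30.9 = 0.02243 h⁻¹
CL = k × Vd = 0.02243 × 230 = 5.159 L/h
At steady state, Dose/τ = Css × CL.
Dose = Css × CL × τ = 10.5 × 5.159 × 21.5 = 1165 mg

1165 mg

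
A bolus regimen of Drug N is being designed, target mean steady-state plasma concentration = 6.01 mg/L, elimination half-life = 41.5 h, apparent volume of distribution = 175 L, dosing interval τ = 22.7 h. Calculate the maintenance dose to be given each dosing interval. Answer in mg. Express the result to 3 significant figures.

k = ln2 / t½ = 0.693147 / 41.5 = 0.01670 h⁻¹
CL = k × Vd = 0.01670 × 175 = 2.923 L/h
At steady state, Dose/τ = Css × CL.
Dose = Css × CL × τ = 6.01 × 2.923 × 22.7 = 398.8 mg

399 mg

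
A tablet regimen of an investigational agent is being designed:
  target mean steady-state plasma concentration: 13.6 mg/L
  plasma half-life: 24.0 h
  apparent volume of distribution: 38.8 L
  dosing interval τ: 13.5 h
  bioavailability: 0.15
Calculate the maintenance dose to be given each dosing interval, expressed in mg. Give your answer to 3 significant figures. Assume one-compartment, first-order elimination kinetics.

1370 mg

k = ln2 / t½ = 0.693147 / 24.0 = 0.02888 h⁻¹
CL = k × Vd = 0.02888 × 38.8 = 1.121 L/h
At steady state, F × (Dose/τ) = Css × CL.
Dose = Css × CL × τ / F = 13.6 × 1.121 × 13.5 / 0.15 = 1372 mg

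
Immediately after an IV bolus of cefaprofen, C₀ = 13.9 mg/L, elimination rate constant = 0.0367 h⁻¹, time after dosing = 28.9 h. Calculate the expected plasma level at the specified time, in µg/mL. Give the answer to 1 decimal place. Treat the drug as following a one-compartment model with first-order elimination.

4.8 µg/mL

C = C₀ · e^(−k·t) = 13.90 × e^(−0.03670 × 28.9)
  = 13.90 × 0.3462 = 4.812 mg/L
(4.812 mg/L = 4.812 µg/mL)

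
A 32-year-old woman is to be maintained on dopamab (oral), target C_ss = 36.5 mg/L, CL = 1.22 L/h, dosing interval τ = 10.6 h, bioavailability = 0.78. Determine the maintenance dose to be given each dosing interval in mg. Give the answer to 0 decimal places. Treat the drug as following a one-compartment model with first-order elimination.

605 mg

At steady state, F × (Dose/τ) = Css × CL.
Dose = Css × CL × τ / F = 36.5 × 1.220 × 10.6 / 0.78 = 605.2 mg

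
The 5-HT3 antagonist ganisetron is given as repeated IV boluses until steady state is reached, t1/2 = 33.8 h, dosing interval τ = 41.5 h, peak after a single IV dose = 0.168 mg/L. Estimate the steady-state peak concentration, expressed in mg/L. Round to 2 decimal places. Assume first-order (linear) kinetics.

k = ln2 / t½ = 0.693147 / 33.8 = 0.02051 h⁻¹
e^(−kτ) = e^(−0.02051 × 41.5) = 0.4269
Accumulation ratio R = 1 / (1 − e^(−kτ)) = 1 / (1 − 0.4269) = 1.745
Steady-state peak = C₀ × R = 0.168 × 1.745 = 0.2932 mg/L

0.29 mg/L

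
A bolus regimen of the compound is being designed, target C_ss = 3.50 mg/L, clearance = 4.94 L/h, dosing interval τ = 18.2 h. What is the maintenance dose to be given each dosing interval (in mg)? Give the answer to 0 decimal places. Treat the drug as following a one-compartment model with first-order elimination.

315 mg

At steady state, Dose/τ = Css × CL.
Dose = Css × CL × τ = 3.50 × 4.940 × 18.2 = 314.7 mg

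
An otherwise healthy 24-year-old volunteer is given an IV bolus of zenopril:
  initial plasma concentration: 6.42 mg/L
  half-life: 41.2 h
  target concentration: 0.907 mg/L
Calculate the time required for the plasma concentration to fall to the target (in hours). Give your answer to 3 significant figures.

116 h

k = ln2 / t½ = 0.693147 / 41.2 = 0.01682 h⁻¹
t = ln(C₀ / C) / k = ln(6.420 / 0.907) / 0.01682
  = ln(7.078) / 0.01682 = 1.957 / 0.01682 = 116.3 h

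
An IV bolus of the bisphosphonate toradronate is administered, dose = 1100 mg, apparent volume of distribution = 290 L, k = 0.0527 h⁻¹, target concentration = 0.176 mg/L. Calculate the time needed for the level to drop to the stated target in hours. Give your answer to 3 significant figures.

58.3 h

C₀ = Dose / Vd = 1100 / 290 = 3.793 mg/L
t = ln(C₀ / C) / k = ln(3.793 / 0.176) / 0.05270
  = ln(21.55) / 0.05270 = 3.070 / 0.05270 = 58.25 h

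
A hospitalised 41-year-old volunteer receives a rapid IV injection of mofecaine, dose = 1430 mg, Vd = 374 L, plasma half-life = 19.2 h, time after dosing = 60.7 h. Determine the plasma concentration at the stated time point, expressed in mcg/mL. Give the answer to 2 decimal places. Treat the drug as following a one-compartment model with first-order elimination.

0.43 mcg/mL

C₀ = Dose / Vd = 1430 / 374 = 3.824 mg/L
k = ln2 / t½ = 0.693147 / 19.2 = 0.03610 h⁻¹
C = C₀ · e^(−k·t) = 3.824 × e^(−0.03610 × 60.7)
  = 3.824 × 0.1118 = 0.4275 mg/L
(0.4275 mg/L = 0.4275 mcg/mL)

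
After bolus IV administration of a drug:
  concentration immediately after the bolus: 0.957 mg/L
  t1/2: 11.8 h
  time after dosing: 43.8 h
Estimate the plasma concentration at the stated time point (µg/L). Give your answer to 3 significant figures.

73.0 µg/L

k = ln2 / t½ = 0.693147 / 11.8 = 0.05874 h⁻¹
C = C₀ · e^(−k·t) = 0.9570 × e^(−0.05874 × 43.8)
  = 0.9570 × 0.07632 = 0.07304 mg/L
Convert: 0.07304 mg/L × 1000 = 73.04 µg/L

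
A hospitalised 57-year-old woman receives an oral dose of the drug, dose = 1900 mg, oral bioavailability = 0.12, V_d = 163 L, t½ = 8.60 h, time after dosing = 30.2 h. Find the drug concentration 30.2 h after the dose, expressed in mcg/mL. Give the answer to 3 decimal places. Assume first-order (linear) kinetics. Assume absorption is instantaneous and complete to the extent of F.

0.123 mcg/mL

Amount reaching circulation = F × Dose = 0.12 × 1900 = 228.0 mg
C₀ = F·Dose / Vd = 228.0 / 163 = 1.399 mg/L
k = ln2 / t½ = 0.693147 / 8.60 = 0.08060 h⁻¹
C = C₀ · e^(−k·t) = 1.399 × e^(−0.08060 × 30.2)
  = 1.399 × 0.08767 = 0.1227 mg/L
(0.1227 mg/L = 0.1227 mcg/mL)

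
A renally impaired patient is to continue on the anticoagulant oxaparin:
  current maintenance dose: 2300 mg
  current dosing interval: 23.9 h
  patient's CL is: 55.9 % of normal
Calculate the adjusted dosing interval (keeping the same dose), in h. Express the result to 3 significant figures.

To keep the same average steady-state level, dosing rate must scale with clearance.
CL ratio = 55.9 / 100 = 0.5590
New interval (same dose) = 23.9 / 0.5590 = 42.75 h

42.8 h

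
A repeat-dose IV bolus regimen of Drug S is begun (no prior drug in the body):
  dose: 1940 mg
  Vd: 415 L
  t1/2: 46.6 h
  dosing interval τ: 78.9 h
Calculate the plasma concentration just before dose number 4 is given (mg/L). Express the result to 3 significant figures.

2.03 mg/L

C₀ per dose = Dose / Vd = 1940 / 415 = 4.675 mg/L
k = ln2 / t½ = 0.693147 / 46.6 = 0.01487 h⁻¹
Fraction remaining after one interval: r = e^(−kτ) = e^(−0.01487 × 78.9) = 0.3094
Before dose 4, 3 doses have been given (aged 1τ, 2τ, 3τ).
C_trough = C₀ × (r + r² + … + r^3) = C₀ × r(1−r^3)/(1−r)
        = 4.675 × 0.3094 × (1 − 0.02962) / (1 − 0.3094) = 2.032 mg/L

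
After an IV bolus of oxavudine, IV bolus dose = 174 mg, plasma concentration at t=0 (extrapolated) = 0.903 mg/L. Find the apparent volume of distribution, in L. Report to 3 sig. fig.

Vd = Dose / C₀ = 174.0 / 0.903 = 192.7 L

193 L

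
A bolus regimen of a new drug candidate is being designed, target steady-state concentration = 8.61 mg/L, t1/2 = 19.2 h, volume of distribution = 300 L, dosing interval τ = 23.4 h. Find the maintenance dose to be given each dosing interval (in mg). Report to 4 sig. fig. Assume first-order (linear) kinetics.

k = ln2 / t½ = 0.693147 / 19.2 = 0.03610 h⁻¹
CL = k × Vd = 0.03610 × 300 = 10.83 L/h
At steady state, Dose/τ = Css × CL.
Dose = Css × CL × τ = 8.61 × 10.83 × 23.4 = 2182 mg

2182 mg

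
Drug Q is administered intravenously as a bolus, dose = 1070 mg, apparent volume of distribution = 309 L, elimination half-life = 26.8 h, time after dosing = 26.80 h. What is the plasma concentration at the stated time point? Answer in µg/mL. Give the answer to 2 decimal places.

1.73 µg/mL

C₀ = Dose / Vd = 1070 / 309 = 3.463 mg/L
k = ln2 / t½ = 0.693147 / 26.8 = 0.02586 h⁻¹
t / t½ = 26.80 / 26.8 = 1 half-lives
C = C₀ × (1/2)^1 = 3.463 × 0.5000 = 1.732 mg/L
(1.732 mg/L = 1.732 µg/mL)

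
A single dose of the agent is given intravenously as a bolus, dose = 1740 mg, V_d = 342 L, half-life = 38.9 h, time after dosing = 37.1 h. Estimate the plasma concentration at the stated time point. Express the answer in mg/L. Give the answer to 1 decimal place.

C₀ = Dose / Vd = 1740 / 342 = 5.088 mg/L
k = ln2 / t½ = 0.693147 / 38.9 = 0.01782 h⁻¹
C = C₀ · e^(−k·t) = 5.088 × e^(−0.01782 × 37.1)
  = 5.088 × 0.5163 = 2.627 mg/L

2.6 mg/L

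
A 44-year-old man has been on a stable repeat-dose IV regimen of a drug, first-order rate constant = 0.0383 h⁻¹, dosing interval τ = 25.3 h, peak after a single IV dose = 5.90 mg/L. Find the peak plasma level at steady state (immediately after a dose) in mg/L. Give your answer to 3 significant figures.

e^(−kτ) = e^(−0.03830 × 25.3) = 0.3795
Accumulation ratio R = 1 / (1 − e^(−kτ)) = 1 / (1 − 0.3795) = 1.612
Steady-state peak = C₀ × R = 5.90 × 1.612 = 9.511 mg/L

9.51 mg/L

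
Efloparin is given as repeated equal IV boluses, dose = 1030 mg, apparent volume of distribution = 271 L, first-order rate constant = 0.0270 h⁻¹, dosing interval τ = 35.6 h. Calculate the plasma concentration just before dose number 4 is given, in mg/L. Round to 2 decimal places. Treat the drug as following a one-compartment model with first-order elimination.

2.22 mg/L

C₀ per dose = Dose / Vd = 1030 / 271 = 3.801 mg/L
Fraction remaining after one interval: r = e^(−kτ) = e^(−0.02700 × 35.6) = 0.3824
Before dose 4, 3 doses have been given (aged 1τ, 2τ, 3τ).
C_trough = C₀ × (r + r² + … + r^3) = C₀ × r(1−r^3)/(1−r)
        = 3.801 × 0.3824 × (1 − 0.05592) / (1 − 0.3824) = 2.222 mg/L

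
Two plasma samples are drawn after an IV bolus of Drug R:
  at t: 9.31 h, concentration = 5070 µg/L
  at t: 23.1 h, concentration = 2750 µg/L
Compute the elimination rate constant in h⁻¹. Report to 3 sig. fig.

k = ln(C₁/C₂) / (t₂ − t₁) = ln(5070/2750) / (23.1 − 9.31)
  = 0.6117 / 13.79 = 0.04436 h⁻¹

0.0444 h⁻¹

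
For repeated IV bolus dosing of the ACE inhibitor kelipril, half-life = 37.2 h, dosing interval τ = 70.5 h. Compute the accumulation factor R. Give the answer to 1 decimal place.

k = ln2 / t½ = 0.693147 / 37.2 = 0.01863 h⁻¹
e^(−kτ) = e^(−0.01863 × 70.5) = 0.2689
Accumulation ratio R = 1 / (1 − e^(−kτ)) = 1 / (1 − 0.2689) = 1.368

1.4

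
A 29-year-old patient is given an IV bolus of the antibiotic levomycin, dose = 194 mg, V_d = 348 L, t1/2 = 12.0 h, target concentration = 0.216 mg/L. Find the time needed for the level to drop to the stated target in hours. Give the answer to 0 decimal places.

C₀ = Dose / Vd = 194.0 / 348 = 0.5575 mg/L
k = ln2 / t½ = 0.693147 / 12.0 = 0.05776 h⁻¹
t = ln(C₀ / C) / k = ln(0.5575 / 0.216) / 0.05776
  = ln(2.581) / 0.05776 = 0.9482 / 0.05776 = 16.42 h

16 h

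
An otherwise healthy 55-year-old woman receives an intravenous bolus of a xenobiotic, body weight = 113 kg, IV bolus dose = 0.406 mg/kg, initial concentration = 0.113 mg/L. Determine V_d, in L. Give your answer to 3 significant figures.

Dose = 0.406 × 113 = 45.88 mg
Vd = Dose / C₀ = 45.88 / 0.113 = 406.0 L

406 L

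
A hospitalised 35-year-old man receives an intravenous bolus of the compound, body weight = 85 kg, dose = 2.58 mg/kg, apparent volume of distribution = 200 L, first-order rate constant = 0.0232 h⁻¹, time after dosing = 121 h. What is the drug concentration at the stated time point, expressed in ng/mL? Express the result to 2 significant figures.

66 ng/mL

Total dose = 2.58 × 85 = 219.3 mg
C₀ = Dose / Vd = 219.3 / 200 = 1.097 mg/L
C = C₀ · e^(−k·t) = 1.097 × e^(−0.02320 × 121)
  = 1.097 × 0.06037 = 0.06623 mg/L
Convert: 0.06623 mg/L × 1000 = 66.23 ng/mL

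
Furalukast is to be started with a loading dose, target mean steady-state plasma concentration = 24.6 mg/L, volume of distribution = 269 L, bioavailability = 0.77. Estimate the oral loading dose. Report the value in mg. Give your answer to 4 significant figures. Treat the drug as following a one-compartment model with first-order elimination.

LD = Css × Vd / F = 24.6 × 269 / 0.77 = 8594 mg

8594 mg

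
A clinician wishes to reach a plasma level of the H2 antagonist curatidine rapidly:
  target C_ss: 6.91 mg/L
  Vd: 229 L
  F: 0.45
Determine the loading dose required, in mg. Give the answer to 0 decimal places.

3516 mg

LD = Css × Vd / F = 6.91 × 229 / 0.45 = 3516 mg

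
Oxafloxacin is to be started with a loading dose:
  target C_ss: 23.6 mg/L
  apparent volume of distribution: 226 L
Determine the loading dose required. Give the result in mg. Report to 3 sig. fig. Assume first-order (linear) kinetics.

5330 mg

LD = Css × Vd = 23.6 × 226 = 5334 mg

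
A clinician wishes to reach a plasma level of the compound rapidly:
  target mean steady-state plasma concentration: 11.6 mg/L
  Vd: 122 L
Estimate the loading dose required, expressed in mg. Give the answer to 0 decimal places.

1415 mg

LD = Css × Vd = 11.6 × 122 = 1415 mg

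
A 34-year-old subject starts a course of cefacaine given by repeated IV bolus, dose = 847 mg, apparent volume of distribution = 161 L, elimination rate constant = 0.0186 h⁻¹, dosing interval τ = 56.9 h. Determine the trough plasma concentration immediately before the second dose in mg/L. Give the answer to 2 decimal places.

C₀ per dose = Dose / Vd = 847 / 161 = 5.261 mg/L
Fraction remaining after one interval: r = e^(−kτ) = e^(−0.01860 × 56.9) = 0.3470
Before dose 2, 1 dose has been given (aged 1τ).
C_trough = C₀ × r = 5.261 × 0.3470 = 1.826 mg/L

1.83 mg/L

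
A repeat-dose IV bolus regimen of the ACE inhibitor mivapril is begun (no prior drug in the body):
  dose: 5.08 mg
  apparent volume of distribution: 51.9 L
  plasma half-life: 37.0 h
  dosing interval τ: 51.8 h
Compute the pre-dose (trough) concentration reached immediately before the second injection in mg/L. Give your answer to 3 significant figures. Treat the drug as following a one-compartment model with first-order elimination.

C₀ per dose = Dose / Vd = 5.08 / 51.9 = 0.09788 mg/L
k = ln2 / t½ = 0.693147 / 37.0 = 0.01873 h⁻¹
Fraction remaining after one interval: r = e^(−kτ) = e^(−0.01873 × 51.8) = 0.3790
Before dose 2, 1 dose has been given (aged 1τ).
C_trough = C₀ × r = 0.09788 × 0.3790 = 0.03710 mg/L

0.0371 mg/L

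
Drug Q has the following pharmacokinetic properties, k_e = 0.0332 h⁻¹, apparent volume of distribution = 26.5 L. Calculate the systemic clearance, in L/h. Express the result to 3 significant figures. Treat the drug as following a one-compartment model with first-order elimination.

CL = k × Vd = 0.0332 × 26.5 = 0.8798 L/h

0.880 L/h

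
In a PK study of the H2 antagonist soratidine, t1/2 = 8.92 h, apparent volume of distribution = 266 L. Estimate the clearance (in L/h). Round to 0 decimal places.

k = ln2 / t½ = 0.693147 / 8.92 = 0.07771 h⁻¹
CL = k × Vd = 0.07771 × 266 = 20.67 L/h

21 L/h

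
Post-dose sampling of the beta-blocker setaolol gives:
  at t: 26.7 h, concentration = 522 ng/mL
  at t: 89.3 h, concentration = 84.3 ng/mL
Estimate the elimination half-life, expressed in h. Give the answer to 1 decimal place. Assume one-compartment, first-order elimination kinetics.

k = ln(C₁/C₂) / (t₂ − t₁) = ln(522/84.3) / (89.3 − 26.7)
  = 1.823 / 62.60 = 0.02912 h⁻¹
t½ = ln2 / k = 0.693147 / 0.02912 = 23.80 h

23.8 h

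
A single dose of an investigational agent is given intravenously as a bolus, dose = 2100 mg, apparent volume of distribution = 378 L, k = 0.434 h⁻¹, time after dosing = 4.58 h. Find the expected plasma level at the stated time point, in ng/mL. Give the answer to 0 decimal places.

C₀ = Dose / Vd = 2100 / 378 = 5.556 mg/L
C = C₀ · e^(−k·t) = 5.556 × e^(−0.4340 × 4.58)
  = 5.556 × 0.1370 = 0.7612 mg/L
Convert: 0.7612 mg/L × 1000 = 761.2 ng/mL

761 ng/mL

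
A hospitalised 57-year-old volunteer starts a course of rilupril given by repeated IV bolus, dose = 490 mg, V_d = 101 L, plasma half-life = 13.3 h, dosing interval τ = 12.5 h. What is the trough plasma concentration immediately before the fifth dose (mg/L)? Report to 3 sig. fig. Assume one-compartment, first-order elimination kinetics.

4.89 mg/L

C₀ per dose = Dose / Vd = 490 / 101 = 4.851 mg/L
k = ln2 / t½ = 0.693147 / 13.3 = 0.05212 h⁻¹
Fraction remaining after one interval: r = e^(−kτ) = e^(−0.05212 × 12.5) = 0.5213
Before dose 5, 4 doses have been given (aged 1τ, 2τ, 3τ, 4τ).
C_trough = C₀ × (r + r² + … + r^4) = C₀ × r(1−r^4)/(1−r)
        = 4.851 × 0.5213 × (1 − 0.07385) / (1 − 0.5213) = 4.893 mg/L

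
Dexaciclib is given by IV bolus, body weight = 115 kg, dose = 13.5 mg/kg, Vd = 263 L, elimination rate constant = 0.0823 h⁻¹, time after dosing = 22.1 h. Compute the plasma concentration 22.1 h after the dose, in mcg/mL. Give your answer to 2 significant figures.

Total dose = 13.5 × 115 = 1553 mg
C₀ = Dose / Vd = 1553 / 263 = 5.905 mg/L
C = C₀ · e^(−k·t) = 5.905 × e^(−0.08230 × 22.1)
  = 5.905 × 0.1622 = 0.9578 mg/L
(0.9578 mg/L = 0.9578 mcg/mL)

0.96 mcg/mL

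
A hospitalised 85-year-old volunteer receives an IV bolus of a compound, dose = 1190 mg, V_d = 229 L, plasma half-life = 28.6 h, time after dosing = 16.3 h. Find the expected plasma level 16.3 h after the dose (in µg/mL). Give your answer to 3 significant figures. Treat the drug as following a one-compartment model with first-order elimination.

C₀ = Dose / Vd = 1190 / 229 = 5.197 mg/L
k = ln2 / t½ = 0.693147 / 28.6 = 0.02424 h⁻¹
C = C₀ · e^(−k·t) = 5.197 × e^(−0.02424 × 16.3)
  = 5.197 × 0.6736 = 3.501 mg/L
(3.501 mg/L = 3.501 µg/mL)

3.50 µg/mL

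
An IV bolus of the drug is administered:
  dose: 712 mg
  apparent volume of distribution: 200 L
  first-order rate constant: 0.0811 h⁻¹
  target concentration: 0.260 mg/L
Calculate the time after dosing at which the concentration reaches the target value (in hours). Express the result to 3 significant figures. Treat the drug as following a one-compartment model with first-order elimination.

C₀ = Dose / Vd = 712.0 / 200 = 3.560 mg/L
t = ln(C₀ / C) / k = ln(3.560 / 0.260) / 0.08110
  = ln(13.69) / 0.08110 = 2.617 / 0.08110 = 32.27 h

32.3 h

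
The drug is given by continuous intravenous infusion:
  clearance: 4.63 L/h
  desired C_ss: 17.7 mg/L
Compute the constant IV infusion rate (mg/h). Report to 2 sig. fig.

82 mg/h

At steady state, infusion rate R₀ = Css × CL = 17.7 × 4.630 = 81.95 mg/h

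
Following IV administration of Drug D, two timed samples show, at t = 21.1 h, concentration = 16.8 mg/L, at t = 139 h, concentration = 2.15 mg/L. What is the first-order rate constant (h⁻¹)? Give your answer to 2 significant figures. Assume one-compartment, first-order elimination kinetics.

0.017 h⁻¹

k = ln(C₁/C₂) / (t₂ − t₁) = ln(16.8/2.15) / (139 − 21.1)
  = 2.056 / 117.9 = 0.01744 h⁻¹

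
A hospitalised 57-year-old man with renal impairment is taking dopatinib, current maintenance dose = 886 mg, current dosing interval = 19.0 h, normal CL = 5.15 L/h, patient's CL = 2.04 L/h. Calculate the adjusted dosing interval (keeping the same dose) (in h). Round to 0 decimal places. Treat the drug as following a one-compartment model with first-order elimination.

48 h

To keep the same average steady-state level, dosing rate must scale with clearance.
CL ratio = 2.04 / 5.15 = 0.3961
New interval (same dose) = 19.0 / 0.3961 = 47.97 h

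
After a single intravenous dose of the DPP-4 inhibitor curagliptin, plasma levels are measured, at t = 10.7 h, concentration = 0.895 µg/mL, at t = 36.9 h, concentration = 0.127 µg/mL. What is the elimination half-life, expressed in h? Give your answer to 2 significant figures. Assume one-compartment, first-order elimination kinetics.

k = ln(C₁/C₂) / (t₂ − t₁) = ln(0.895/0.127) / (36.9 − 10.7)
  = 1.953 / 26.20 = 0.07454 h⁻¹
t½ = ln2 / k = 0.693147 / 0.07454 = 9.299 h

9.3 h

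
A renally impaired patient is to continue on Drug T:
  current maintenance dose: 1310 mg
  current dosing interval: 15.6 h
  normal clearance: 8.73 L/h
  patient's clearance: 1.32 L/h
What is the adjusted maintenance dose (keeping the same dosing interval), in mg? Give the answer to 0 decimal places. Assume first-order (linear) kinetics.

198 mg

To keep the same average steady-state level, dosing rate must scale with clearance.
CL ratio = 1.32 / 8.73 = 0.1512
New dose (same interval) = 1310 × 0.1512 = 198.1 mg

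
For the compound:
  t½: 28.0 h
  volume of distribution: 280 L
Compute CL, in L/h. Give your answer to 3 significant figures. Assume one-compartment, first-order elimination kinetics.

k = ln2 / t½ = 0.693147 / 28.0 = 0.02476 h⁻¹
CL = k × Vd = 0.02476 × 280 = 6.933 L/h

6.93 L/h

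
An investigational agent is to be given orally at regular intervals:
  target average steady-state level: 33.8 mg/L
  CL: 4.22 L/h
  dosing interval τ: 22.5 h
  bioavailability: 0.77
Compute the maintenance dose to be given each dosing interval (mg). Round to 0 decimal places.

At steady state, F × (Dose/τ) = Css × CL.
Dose = Css × CL × τ / F = 33.8 × 4.220 × 22.5 / 0.77 = 4168 mg

4168 mg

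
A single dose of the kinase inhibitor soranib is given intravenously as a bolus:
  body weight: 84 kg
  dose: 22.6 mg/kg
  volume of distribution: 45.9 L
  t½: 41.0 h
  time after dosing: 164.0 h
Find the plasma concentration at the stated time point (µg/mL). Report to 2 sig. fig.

2.6 µg/mL

Total dose = 22.6 × 84 = 1898 mg
C₀ = Dose / Vd = 1898 / 45.9 = 41.35 mg/L
k = ln2 / t½ = 0.693147 / 41.0 = 0.01691 h⁻¹
t / t½ = 164.0 / 41.0 = 4 half-lives
C = C₀ × (1/2)^4 = 41.35 × 0.06250 = 2.584 mg/L
(2.584 mg/L = 2.584 µg/mL)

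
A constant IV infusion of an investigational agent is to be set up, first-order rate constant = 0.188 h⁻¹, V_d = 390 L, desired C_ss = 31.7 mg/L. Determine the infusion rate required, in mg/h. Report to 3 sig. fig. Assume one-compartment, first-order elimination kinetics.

CL = k × Vd = 0.1880 × 390 = 73.32 L/h
At steady state, infusion rate R₀ = Css × CL = 31.7 × 73.32 = 2324 mg/h

2320 mg/h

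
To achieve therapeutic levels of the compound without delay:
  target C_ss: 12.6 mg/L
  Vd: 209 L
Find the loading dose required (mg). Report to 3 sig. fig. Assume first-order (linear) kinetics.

LD = Css × Vd = 12.6 × 209 = 2633 mg

2630 mg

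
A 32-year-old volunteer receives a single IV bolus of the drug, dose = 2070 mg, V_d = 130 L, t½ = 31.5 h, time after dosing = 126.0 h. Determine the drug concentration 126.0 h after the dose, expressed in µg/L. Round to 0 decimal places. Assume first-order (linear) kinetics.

995 µg/L

C₀ = Dose / Vd = 2070 / 130 = 15.92 mg/L
k = ln2 / t½ = 0.693147 / 31.5 = 0.02200 h⁻¹
t / t½ = 126.0 / 31.5 = 4 half-lives
C = C₀ × (1/2)^4 = 15.92 × 0.06250 = 0.9950 mg/L
Convert: 0.9950 mg/L × 1000 = 995.0 µg/L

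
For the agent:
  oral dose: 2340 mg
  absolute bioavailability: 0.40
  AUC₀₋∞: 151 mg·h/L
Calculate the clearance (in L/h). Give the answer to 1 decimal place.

CL = F·Dose / AUC = 0.40 × 2340 / 151 = 6.199 L/h

6.2 L/h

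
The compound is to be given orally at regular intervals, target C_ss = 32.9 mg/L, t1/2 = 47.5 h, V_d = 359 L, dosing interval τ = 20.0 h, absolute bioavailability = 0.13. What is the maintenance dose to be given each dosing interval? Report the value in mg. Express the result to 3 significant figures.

k = ln2 / t½ = 0.693147 / 47.5 = 0.01459 h⁻¹
CL = k × Vd = 0.01459 × 359 = 5.238 L/h
At steady state, F × (Dose/τ) = Css × CL.
Dose = Css × CL × τ / F = 32.9 × 5.238 × 20.0 / 0.13 = 26510 mg

26500 mg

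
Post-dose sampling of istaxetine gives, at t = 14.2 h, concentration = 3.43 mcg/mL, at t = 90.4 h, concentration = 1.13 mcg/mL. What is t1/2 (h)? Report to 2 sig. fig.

k = ln(C₁/C₂) / (t₂ − t₁) = ln(3.43/1.13) / (90.4 − 14.2)
  = 1.110 / 76.20 = 0.01457 h⁻¹
t½ = ln2 / k = 0.693147 / 0.01457 = 47.57 h

48 h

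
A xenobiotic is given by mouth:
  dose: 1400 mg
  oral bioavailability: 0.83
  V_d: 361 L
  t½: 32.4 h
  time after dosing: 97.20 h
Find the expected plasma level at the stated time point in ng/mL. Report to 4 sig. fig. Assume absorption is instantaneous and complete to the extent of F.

Amount reaching circulation = F × Dose = 0.83 × 1400 = 1162 mg
C₀ = F·Dose / Vd = 1162 / 361 = 3.219 mg/L
k = ln2 / t½ = 0.693147 / 32.4 = 0.02139 h⁻¹
t / t½ = 97.20 / 32.4 = 3 half-lives
C = C₀ × (1/2)^3 = 3.219 × 0.1250 = 0.4024 mg/L
Convert: 0.4024 mg/L × 1000 = 402.4 ng/mL

402.4 ng/mL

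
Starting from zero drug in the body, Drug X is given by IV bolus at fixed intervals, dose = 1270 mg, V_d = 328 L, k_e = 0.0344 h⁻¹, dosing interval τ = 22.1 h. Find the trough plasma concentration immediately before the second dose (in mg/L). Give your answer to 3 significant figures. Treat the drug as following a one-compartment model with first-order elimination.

C₀ per dose = Dose / Vd = 1270 / 328 = 3.872 mg/L
Fraction remaining after one interval: r = e^(−kτ) = e^(−0.03440 × 22.1) = 0.4676
Before dose 2, 1 dose has been given (aged 1τ).
C_trough = C₀ × r = 3.872 × 0.4676 = 1.811 mg/L

1.81 mg/L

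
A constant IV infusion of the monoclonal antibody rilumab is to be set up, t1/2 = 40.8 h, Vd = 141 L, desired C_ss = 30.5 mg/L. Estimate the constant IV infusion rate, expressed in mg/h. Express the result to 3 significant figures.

k = ln2 / t½ = 0.693147 / 40.8 = 0.01699 h⁻¹
CL = k × Vd = 0.01699 × 141 = 2.396 L/h
At steady state, infusion rate R₀ = Css × CL = 30.5 × 2.396 = 73.08 mg/h

73.1 mg/h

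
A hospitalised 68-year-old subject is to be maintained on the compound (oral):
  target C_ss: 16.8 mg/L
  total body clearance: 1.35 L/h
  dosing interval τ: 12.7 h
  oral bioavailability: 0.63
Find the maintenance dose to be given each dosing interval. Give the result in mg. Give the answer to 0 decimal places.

At steady state, F × (Dose/τ) = Css × CL.
Dose = Css × CL × τ / F = 16.8 × 1.350 × 12.7 / 0.63 = 457.2 mg

457 mg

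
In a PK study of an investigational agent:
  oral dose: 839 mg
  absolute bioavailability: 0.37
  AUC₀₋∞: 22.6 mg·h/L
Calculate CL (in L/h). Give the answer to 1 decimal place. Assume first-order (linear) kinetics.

CL = F·Dose / AUC = 0.37 × 839 / 22.6 = 13.74 L/h

13.7 L/h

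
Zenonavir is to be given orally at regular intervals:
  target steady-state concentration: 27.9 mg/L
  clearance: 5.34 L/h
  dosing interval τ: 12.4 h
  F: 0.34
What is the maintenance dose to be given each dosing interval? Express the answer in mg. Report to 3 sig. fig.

5430 mg

At steady state, F × (Dose/τ) = Css × CL.
Dose = Css × CL × τ / F = 27.9 × 5.340 × 12.4 / 0.34 = 5434 mg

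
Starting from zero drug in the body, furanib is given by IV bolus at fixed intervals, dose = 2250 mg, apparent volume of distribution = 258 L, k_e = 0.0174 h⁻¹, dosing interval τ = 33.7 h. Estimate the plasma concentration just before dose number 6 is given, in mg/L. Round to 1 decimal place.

C₀ per dose = Dose / Vd = 2250 / 258 = 8.721 mg/L
Fraction remaining after one interval: r = e^(−kτ) = e^(−0.01740 × 33.7) = 0.5563
Before dose 6, 5 doses have been given (aged 1τ, 2τ, 3τ, 4τ, 5τ).
C_trough = C₀ × (r + r² + … + r^5) = C₀ × r(1−r^5)/(1−r)
        = 8.721 × 0.5563 × (1 − 0.05328) / (1 − 0.5563) = 10.35 mg/L

10.4 mg/L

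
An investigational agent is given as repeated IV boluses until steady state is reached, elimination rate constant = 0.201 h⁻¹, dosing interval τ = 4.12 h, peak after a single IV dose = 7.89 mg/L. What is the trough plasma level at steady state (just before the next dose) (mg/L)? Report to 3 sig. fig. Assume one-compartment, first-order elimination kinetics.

e^(−kτ) = e^(−0.2010 × 4.12) = 0.4369
Accumulation ratio R = 1 / (1 − e^(−kτ)) = 1 / (1 − 0.4369) = 1.776
Steady-state trough = C₀ × R × e^(−kτ) = 7.89 × 1.776 × 0.4369 = 6.122 mg/L

6.12 mg/L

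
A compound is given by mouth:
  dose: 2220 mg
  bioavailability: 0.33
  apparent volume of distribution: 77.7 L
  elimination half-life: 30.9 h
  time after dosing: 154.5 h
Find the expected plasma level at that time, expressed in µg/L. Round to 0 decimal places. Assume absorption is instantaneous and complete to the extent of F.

Amount reaching circulation = F × Dose = 0.33 × 2220 = 732.6 mg
C₀ = F·Dose / Vd = 732.6 / 77.7 = 9.429 mg/L
k = ln2 / t½ = 0.693147 / 30.9 = 0.02243 h⁻¹
t / t½ = 154.5 / 30.9 = 5 half-lives
C = C₀ × (1/2)^5 = 9.429 × 0.03125 = 0.2947 mg/L
Convert: 0.2947 mg/L × 1000 = 294.7 µg/L

295 µg/L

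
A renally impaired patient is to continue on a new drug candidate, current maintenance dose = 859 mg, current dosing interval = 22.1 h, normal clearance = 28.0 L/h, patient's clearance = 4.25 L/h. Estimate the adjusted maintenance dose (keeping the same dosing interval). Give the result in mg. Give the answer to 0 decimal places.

130 mg

To keep the same average steady-state level, dosing rate must scale with clearance.
CL ratio = 4.25 / 28.0 = 0.1518
New dose (same interval) = 859 × 0.1518 = 130.4 mg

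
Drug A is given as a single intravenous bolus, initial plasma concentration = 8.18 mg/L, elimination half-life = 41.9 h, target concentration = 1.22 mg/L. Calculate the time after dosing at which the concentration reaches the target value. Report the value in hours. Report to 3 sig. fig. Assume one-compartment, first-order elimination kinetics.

k = ln2 / t½ = 0.693147 / 41.9 = 0.01654 h⁻¹
t = ln(C₀ / C) / k = ln(8.180 / 1.22) / 0.01654
  = ln(6.705) / 0.01654 = 1.903 / 0.01654 = 115.1 h

115 h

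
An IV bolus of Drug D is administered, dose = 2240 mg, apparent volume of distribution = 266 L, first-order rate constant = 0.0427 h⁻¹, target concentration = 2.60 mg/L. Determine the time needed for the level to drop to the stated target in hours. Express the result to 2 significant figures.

28 h

C₀ = Dose / Vd = 2240 / 266 = 8.421 mg/L
t = ln(C₀ / C) / k = ln(8.421 / 2.60) / 0.04270
  = ln(3.239) / 0.04270 = 1.175 / 0.04270 = 27.52 h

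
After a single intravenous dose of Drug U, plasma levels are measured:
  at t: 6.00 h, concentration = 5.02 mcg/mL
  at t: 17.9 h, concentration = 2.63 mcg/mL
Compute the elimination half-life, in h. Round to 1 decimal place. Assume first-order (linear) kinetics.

k = ln(C₁/C₂) / (t₂ − t₁) = ln(5.02/2.63) / (17.9 − 6.00)
  = 0.6464 / 11.90 = 0.05432 h⁻¹
t½ = ln2 / k = 0.693147 / 0.05432 = 12.76 h

12.8 h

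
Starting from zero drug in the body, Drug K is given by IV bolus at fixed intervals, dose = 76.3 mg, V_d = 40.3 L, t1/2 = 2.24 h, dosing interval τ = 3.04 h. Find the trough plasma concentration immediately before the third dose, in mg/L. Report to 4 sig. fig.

1.028 mg/L

C₀ per dose = Dose / Vd = 76.3 / 40.3 = 1.893 mg/L
k = ln2 / t½ = 0.693147 / 2.24 = 0.3094 h⁻¹
Fraction remaining after one interval: r = e^(−kτ) = e^(−0.3094 × 3.04) = 0.3904
Before dose 3, 2 doses have been given (aged 1τ, 2τ).
C_trough = C₀ × (r + r²) = 1.893 × (0.3904 + 0.1524) = 1.028 mg/L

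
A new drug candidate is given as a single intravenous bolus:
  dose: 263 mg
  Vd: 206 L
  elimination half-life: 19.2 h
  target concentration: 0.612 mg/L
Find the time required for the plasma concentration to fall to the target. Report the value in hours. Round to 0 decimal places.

C₀ = Dose / Vd = 263.0 / 206 = 1.277 mg/L
k = ln2 / t½ = 0.693147 / 19.2 = 0.03610 h⁻¹
t = ln(C₀ / C) / k = ln(1.277 / 0.612) / 0.03610
  = ln(2.087) / 0.03610 = 0.7357 / 0.03610 = 20.38 h

20 h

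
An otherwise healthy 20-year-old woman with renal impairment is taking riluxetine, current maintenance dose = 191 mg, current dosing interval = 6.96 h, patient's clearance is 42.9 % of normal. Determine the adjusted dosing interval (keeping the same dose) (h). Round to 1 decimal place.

To keep the same average steady-state level, dosing rate must scale with clearance.
CL ratio = 42.9 / 100 = 0.4290
New interval (same dose) = 6.96 / 0.4290 = 16.22 h

16.2 h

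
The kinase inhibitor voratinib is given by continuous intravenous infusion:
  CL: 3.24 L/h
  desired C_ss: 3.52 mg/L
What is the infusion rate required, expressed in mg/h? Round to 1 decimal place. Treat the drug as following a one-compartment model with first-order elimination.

At steady state, infusion rate R₀ = Css × CL = 3.52 × 3.240 = 11.40 mg/h

11.4 mg/h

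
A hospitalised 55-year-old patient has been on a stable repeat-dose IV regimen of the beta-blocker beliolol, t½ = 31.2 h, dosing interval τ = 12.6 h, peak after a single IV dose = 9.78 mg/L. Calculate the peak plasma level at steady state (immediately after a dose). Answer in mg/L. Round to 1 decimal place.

k = ln2 / t½ = 0.693147 / 31.2 = 0.02222 h⁻¹
e^(−kτ) = e^(−0.02222 × 12.6) = 0.7558
Accumulation ratio R = 1 / (1 − e^(−kτ)) = 1 / (1 − 0.7558) = 4.095
Steady-state peak = C₀ × R = 9.78 × 4.095 = 40.05 mg/L

40.1 mg/L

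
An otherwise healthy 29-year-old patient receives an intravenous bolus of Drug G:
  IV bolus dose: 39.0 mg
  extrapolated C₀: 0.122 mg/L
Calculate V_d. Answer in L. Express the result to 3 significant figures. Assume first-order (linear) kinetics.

Vd = Dose / C₀ = 39.00 / 0.122 = 319.7 L

320 L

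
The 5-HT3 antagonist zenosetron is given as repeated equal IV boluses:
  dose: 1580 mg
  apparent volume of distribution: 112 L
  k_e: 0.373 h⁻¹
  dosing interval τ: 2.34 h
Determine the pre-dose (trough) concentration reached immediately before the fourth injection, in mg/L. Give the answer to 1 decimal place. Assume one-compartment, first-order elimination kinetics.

C₀ per dose = Dose / Vd = 1580 / 112 = 14.11 mg/L
Fraction remaining after one interval: r = e^(−kτ) = e^(−0.3730 × 2.34) = 0.4178
Before dose 4, 3 doses have been given (aged 1τ, 2τ, 3τ).
C_trough = C₀ × (r + r² + … + r^3) = C₀ × r(1−r^3)/(1−r)
        = 14.11 × 0.4178 × (1 − 0.07293) / (1 − 0.4178) = 9.387 mg/L

9.4 mg/L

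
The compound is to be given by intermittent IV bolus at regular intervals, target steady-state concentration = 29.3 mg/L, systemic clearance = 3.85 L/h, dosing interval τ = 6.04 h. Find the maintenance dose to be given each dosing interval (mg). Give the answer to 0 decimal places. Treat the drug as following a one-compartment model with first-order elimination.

681 mg

At steady state, Dose/τ = Css × CL.
Dose = Css × CL × τ = 29.3 × 3.850 × 6.04 = 681.3 mg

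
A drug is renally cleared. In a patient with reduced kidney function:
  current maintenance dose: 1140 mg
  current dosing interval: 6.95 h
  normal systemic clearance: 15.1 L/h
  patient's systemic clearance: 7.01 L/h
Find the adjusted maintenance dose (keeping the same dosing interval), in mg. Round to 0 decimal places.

529 mg

To keep the same average steady-state level, dosing rate must scale with clearance.
CL ratio = 7.01 / 15.1 = 0.4642
New dose (same interval) = 1140 × 0.4642 = 529.2 mg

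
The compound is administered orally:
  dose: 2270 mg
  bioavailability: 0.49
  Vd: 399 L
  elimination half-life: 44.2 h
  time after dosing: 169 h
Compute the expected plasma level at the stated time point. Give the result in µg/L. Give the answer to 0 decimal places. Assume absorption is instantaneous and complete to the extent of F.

Amount reaching circulation = F × Dose = 0.49 × 2270 = 1112 mg
C₀ = F·Dose / Vd = 1112 / 399 = 2.787 mg/L
k = ln2 / t½ = 0.693147 / 44.2 = 0.01568 h⁻¹
C = C₀ · e^(−k·t) = 2.787 × e^(−0.01568 × 169)
  = 2.787 × 0.07066 = 0.1969 mg/L
Convert: 0.1969 mg/L × 1000 = 196.9 µg/L

197 µg/L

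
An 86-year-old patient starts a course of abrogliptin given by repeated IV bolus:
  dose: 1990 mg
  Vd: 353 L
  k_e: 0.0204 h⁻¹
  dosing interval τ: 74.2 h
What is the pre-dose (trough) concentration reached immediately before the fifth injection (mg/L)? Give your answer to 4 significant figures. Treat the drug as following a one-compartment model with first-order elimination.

C₀ per dose = Dose / Vd = 1990 / 353 = 5.637 mg/L
Fraction remaining after one interval: r = e^(−kτ) = e^(−0.02040 × 74.2) = 0.2201
Before dose 5, 4 doses have been given (aged 1τ, 2τ, 3τ, 4τ).
C_trough = C₀ × (r + r² + … + r^4) = C₀ × r(1−r^4)/(1−r)
        = 5.637 × 0.2201 × (1 − 0.002347) / (1 − 0.2201) = 1.587 mg/L

1.587 mg/L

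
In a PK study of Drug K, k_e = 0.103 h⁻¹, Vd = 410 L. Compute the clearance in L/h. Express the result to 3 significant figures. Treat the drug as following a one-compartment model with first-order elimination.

CL = k × Vd = 0.103 × 410 = 42.23 L/h

42.2 L/h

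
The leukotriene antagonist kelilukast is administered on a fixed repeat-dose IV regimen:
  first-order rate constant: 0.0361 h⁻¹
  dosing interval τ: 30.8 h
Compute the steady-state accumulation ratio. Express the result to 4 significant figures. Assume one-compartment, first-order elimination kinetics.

e^(−kτ) = e^(−0.03610 × 30.8) = 0.3289
Accumulation ratio R = 1 / (1 − e^(−kτ)) = 1 / (1 − 0.3289) = 1.490

1.490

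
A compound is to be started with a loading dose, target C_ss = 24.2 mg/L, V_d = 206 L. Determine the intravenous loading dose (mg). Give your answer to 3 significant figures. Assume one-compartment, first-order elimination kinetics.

4990 mg

LD = Css × Vd = 24.2 × 206 = 4985 mg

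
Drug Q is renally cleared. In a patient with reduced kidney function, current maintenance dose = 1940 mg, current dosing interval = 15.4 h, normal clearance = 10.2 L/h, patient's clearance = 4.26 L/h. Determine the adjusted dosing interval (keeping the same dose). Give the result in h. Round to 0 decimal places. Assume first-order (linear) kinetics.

37 h

To keep the same average steady-state level, dosing rate must scale with clearance.
CL ratio = 4.26 / 10.2 = 0.4176
New interval (same dose) = 15.4 / 0.4176 = 36.88 h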